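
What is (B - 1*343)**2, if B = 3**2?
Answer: 111556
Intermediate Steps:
B = 9
(B - 1*343)**2 = (9 - 1*343)**2 = (9 - 343)**2 = (-334)**2 = 111556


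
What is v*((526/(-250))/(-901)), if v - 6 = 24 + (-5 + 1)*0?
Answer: 1578/22525 ≈ 0.070055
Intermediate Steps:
v = 30 (v = 6 + (24 + (-5 + 1)*0) = 6 + (24 - 4*0) = 6 + (24 + 0) = 6 + 24 = 30)
v*((526/(-250))/(-901)) = 30*((526/(-250))/(-901)) = 30*((526*(-1/250))*(-1/901)) = 30*(-263/125*(-1/901)) = 30*(263/112625) = 1578/22525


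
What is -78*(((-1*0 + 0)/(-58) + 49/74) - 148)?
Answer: 425217/37 ≈ 11492.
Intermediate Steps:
-78*(((-1*0 + 0)/(-58) + 49/74) - 148) = -78*(((0 + 0)*(-1/58) + 49*(1/74)) - 148) = -78*((0*(-1/58) + 49/74) - 148) = -78*((0 + 49/74) - 148) = -78*(49/74 - 148) = -78*(-10903/74) = 425217/37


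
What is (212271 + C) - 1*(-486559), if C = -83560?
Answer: 615270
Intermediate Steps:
(212271 + C) - 1*(-486559) = (212271 - 83560) - 1*(-486559) = 128711 + 486559 = 615270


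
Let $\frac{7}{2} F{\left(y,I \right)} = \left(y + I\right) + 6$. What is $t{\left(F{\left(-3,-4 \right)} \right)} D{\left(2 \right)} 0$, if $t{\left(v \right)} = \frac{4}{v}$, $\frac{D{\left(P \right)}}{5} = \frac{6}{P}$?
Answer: $0$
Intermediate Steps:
$D{\left(P \right)} = \frac{30}{P}$ ($D{\left(P \right)} = 5 \frac{6}{P} = \frac{30}{P}$)
$F{\left(y,I \right)} = \frac{12}{7} + \frac{2 I}{7} + \frac{2 y}{7}$ ($F{\left(y,I \right)} = \frac{2 \left(\left(y + I\right) + 6\right)}{7} = \frac{2 \left(\left(I + y\right) + 6\right)}{7} = \frac{2 \left(6 + I + y\right)}{7} = \frac{12}{7} + \frac{2 I}{7} + \frac{2 y}{7}$)
$t{\left(F{\left(-3,-4 \right)} \right)} D{\left(2 \right)} 0 = \frac{4}{\frac{12}{7} + \frac{2}{7} \left(-4\right) + \frac{2}{7} \left(-3\right)} \frac{30}{2} \cdot 0 = \frac{4}{\frac{12}{7} - \frac{8}{7} - \frac{6}{7}} \cdot 30 \cdot \frac{1}{2} \cdot 0 = \frac{4}{- \frac{2}{7}} \cdot 15 \cdot 0 = 4 \left(- \frac{7}{2}\right) 15 \cdot 0 = \left(-14\right) 15 \cdot 0 = \left(-210\right) 0 = 0$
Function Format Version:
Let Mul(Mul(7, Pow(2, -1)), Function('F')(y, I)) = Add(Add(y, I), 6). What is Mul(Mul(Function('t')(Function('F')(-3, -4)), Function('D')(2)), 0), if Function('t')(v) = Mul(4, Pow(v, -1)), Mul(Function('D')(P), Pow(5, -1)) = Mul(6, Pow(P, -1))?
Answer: 0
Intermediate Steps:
Function('D')(P) = Mul(30, Pow(P, -1)) (Function('D')(P) = Mul(5, Mul(6, Pow(P, -1))) = Mul(30, Pow(P, -1)))
Function('F')(y, I) = Add(Rational(12, 7), Mul(Rational(2, 7), I), Mul(Rational(2, 7), y)) (Function('F')(y, I) = Mul(Rational(2, 7), Add(Add(y, I), 6)) = Mul(Rational(2, 7), Add(Add(I, y), 6)) = Mul(Rational(2, 7), Add(6, I, y)) = Add(Rational(12, 7), Mul(Rational(2, 7), I), Mul(Rational(2, 7), y)))
Mul(Mul(Function('t')(Function('F')(-3, -4)), Function('D')(2)), 0) = Mul(Mul(Mul(4, Pow(Add(Rational(12, 7), Mul(Rational(2, 7), -4), Mul(Rational(2, 7), -3)), -1)), Mul(30, Pow(2, -1))), 0) = Mul(Mul(Mul(4, Pow(Add(Rational(12, 7), Rational(-8, 7), Rational(-6, 7)), -1)), Mul(30, Rational(1, 2))), 0) = Mul(Mul(Mul(4, Pow(Rational(-2, 7), -1)), 15), 0) = Mul(Mul(Mul(4, Rational(-7, 2)), 15), 0) = Mul(Mul(-14, 15), 0) = Mul(-210, 0) = 0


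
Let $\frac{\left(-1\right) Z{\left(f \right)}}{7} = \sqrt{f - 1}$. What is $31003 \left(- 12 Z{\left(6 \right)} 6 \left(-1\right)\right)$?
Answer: $- 15625512 \sqrt{5} \approx -3.494 \cdot 10^{7}$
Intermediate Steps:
$Z{\left(f \right)} = - 7 \sqrt{-1 + f}$ ($Z{\left(f \right)} = - 7 \sqrt{f - 1} = - 7 \sqrt{-1 + f}$)
$31003 \left(- 12 Z{\left(6 \right)} 6 \left(-1\right)\right) = 31003 \left(- 12 - 7 \sqrt{-1 + 6} \cdot 6 \left(-1\right)\right) = 31003 \left(- 12 - 7 \sqrt{5} \cdot 6 \left(-1\right)\right) = 31003 \left(- 12 - 42 \sqrt{5} \left(-1\right)\right) = 31003 \left(- 12 \cdot 42 \sqrt{5}\right) = 31003 \left(- 504 \sqrt{5}\right) = - 15625512 \sqrt{5}$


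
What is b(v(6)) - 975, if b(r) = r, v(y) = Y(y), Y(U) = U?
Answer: -969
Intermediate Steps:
v(y) = y
b(v(6)) - 975 = 6 - 975 = -969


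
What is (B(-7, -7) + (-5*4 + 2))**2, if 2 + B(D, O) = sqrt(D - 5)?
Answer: 388 - 80*I*sqrt(3) ≈ 388.0 - 138.56*I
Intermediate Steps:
B(D, O) = -2 + sqrt(-5 + D) (B(D, O) = -2 + sqrt(D - 5) = -2 + sqrt(-5 + D))
(B(-7, -7) + (-5*4 + 2))**2 = ((-2 + sqrt(-5 - 7)) + (-5*4 + 2))**2 = ((-2 + sqrt(-12)) + (-20 + 2))**2 = ((-2 + 2*I*sqrt(3)) - 18)**2 = (-20 + 2*I*sqrt(3))**2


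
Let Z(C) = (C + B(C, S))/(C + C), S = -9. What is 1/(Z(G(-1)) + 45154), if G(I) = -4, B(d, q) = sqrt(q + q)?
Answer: 481648/21748574619 + 4*I*sqrt(2)/21748574619 ≈ 2.2146e-5 + 2.601e-10*I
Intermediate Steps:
B(d, q) = sqrt(2)*sqrt(q) (B(d, q) = sqrt(2*q) = sqrt(2)*sqrt(q))
Z(C) = (C + 3*I*sqrt(2))/(2*C) (Z(C) = (C + sqrt(2)*sqrt(-9))/(C + C) = (C + sqrt(2)*(3*I))/((2*C)) = (C + 3*I*sqrt(2))*(1/(2*C)) = (C + 3*I*sqrt(2))/(2*C))
1/(Z(G(-1)) + 45154) = 1/((1/2)*(-4 + 3*I*sqrt(2))/(-4) + 45154) = 1/((1/2)*(-1/4)*(-4 + 3*I*sqrt(2)) + 45154) = 1/((1/2 - 3*I*sqrt(2)/8) + 45154) = 1/(90309/2 - 3*I*sqrt(2)/8)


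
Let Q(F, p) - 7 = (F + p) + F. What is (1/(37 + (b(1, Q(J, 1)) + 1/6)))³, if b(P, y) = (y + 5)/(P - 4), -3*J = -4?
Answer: 5832/190109375 ≈ 3.0677e-5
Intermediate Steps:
J = 4/3 (J = -⅓*(-4) = 4/3 ≈ 1.3333)
Q(F, p) = 7 + p + 2*F (Q(F, p) = 7 + ((F + p) + F) = 7 + (p + 2*F) = 7 + p + 2*F)
b(P, y) = (5 + y)/(-4 + P)
(1/(37 + (b(1, Q(J, 1)) + 1/6)))³ = (1/(37 + ((5 + (7 + 1 + 2*(4/3)))/(-4 + 1) + 1/6)))³ = (1/(37 + ((5 + (7 + 1 + 8/3))/(-3) + ⅙)))³ = (1/(37 + (-(5 + 32/3)/3 + ⅙)))³ = (1/(37 + (-⅓*47/3 + ⅙)))³ = (1/(37 + (-47/9 + ⅙)))³ = (1/(37 - 91/18))³ = (1/(575/18))³ = (18/575)³ = 5832/190109375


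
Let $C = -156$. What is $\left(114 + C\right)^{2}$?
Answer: $1764$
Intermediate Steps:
$\left(114 + C\right)^{2} = \left(114 - 156\right)^{2} = \left(-42\right)^{2} = 1764$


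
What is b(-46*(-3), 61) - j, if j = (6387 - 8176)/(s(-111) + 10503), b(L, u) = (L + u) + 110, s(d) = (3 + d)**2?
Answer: 6851392/22167 ≈ 309.08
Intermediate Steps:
b(L, u) = 110 + L + u
j = -1789/22167 (j = (6387 - 8176)/((3 - 111)**2 + 10503) = -1789/((-108)**2 + 10503) = -1789/(11664 + 10503) = -1789/22167 ≈ -0.080706)
b(-46*(-3), 61) - j = (110 - 46*(-3) + 61) - 1*(-1789/22167) = (110 + 138 + 61) + 1789/22167 = 309 + 1789/22167 = 6851392/22167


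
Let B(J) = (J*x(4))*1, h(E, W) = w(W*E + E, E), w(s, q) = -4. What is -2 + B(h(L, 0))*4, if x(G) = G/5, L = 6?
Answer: -74/5 ≈ -14.800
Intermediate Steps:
h(E, W) = -4
x(G) = G/5 (x(G) = G*(⅕) = G/5)
B(J) = 4*J/5 (B(J) = (J*((⅕)*4))*1 = (J*(⅘))*1 = (4*J/5)*1 = 4*J/5)
-2 + B(h(L, 0))*4 = -2 + ((⅘)*(-4))*4 = -2 - 16/5*4 = -2 - 64/5 = -74/5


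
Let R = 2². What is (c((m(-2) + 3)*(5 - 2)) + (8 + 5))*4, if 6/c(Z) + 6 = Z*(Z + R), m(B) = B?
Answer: 268/5 ≈ 53.600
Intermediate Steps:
R = 4
c(Z) = 6/(-6 + Z*(4 + Z)) (c(Z) = 6/(-6 + Z*(Z + 4)) = 6/(-6 + Z*(4 + Z)))
(c((m(-2) + 3)*(5 - 2)) + (8 + 5))*4 = (6/(-6 + ((-2 + 3)*(5 - 2))² + 4*((-2 + 3)*(5 - 2))) + (8 + 5))*4 = (6/(-6 + (1*3)² + 4*(1*3)) + 13)*4 = (6/(-6 + 3² + 4*3) + 13)*4 = (6/(-6 + 9 + 12) + 13)*4 = (6/15 + 13)*4 = (6*(1/15) + 13)*4 = (⅖ + 13)*4 = (67/5)*4 = 268/5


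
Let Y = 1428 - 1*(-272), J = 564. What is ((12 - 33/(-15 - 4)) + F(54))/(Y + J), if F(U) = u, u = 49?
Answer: 149/5377 ≈ 0.027711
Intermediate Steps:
Y = 1700 (Y = 1428 + 272 = 1700)
F(U) = 49
((12 - 33/(-15 - 4)) + F(54))/(Y + J) = ((12 - 33/(-15 - 4)) + 49)/(1700 + 564) = ((12 - 33/(-19)) + 49)/2264 = ((12 - 1/19*(-33)) + 49)*(1/2264) = ((12 + 33/19) + 49)*(1/2264) = (261/19 + 49)*(1/2264) = (1192/19)*(1/2264) = 149/5377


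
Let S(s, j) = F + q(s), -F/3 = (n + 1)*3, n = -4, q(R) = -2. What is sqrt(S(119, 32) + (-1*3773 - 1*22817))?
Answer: I*sqrt(26565) ≈ 162.99*I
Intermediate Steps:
F = 27 (F = -3*(-4 + 1)*3 = -(-9)*3 = -3*(-9) = 27)
S(s, j) = 25 (S(s, j) = 27 - 2 = 25)
sqrt(S(119, 32) + (-1*3773 - 1*22817)) = sqrt(25 + (-1*3773 - 1*22817)) = sqrt(25 + (-3773 - 22817)) = sqrt(25 - 26590) = sqrt(-26565) = I*sqrt(26565)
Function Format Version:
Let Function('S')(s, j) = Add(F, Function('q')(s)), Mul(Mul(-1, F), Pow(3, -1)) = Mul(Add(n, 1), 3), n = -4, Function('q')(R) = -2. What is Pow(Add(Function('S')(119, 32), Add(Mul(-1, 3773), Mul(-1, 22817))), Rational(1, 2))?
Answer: Mul(I, Pow(26565, Rational(1, 2))) ≈ Mul(162.99, I)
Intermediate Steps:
F = 27 (F = Mul(-3, Mul(Add(-4, 1), 3)) = Mul(-3, Mul(-3, 3)) = Mul(-3, -9) = 27)
Function('S')(s, j) = 25 (Function('S')(s, j) = Add(27, -2) = 25)
Pow(Add(Function('S')(119, 32), Add(Mul(-1, 3773), Mul(-1, 22817))), Rational(1, 2)) = Pow(Add(25, Add(Mul(-1, 3773), Mul(-1, 22817))), Rational(1, 2)) = Pow(Add(25, Add(-3773, -22817)), Rational(1, 2)) = Pow(Add(25, -26590), Rational(1, 2)) = Pow(-26565, Rational(1, 2)) = Mul(I, Pow(26565, Rational(1, 2)))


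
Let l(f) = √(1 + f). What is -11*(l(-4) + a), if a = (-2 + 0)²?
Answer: -44 - 11*I*√3 ≈ -44.0 - 19.053*I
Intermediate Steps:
a = 4 (a = (-2)² = 4)
-11*(l(-4) + a) = -11*(√(1 - 4) + 4) = -11*(√(-3) + 4) = -11*(I*√3 + 4) = -11*(4 + I*√3) = -44 - 11*I*√3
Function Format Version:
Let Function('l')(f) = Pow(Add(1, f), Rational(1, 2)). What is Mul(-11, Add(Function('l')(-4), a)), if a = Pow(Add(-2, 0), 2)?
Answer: Add(-44, Mul(-11, I, Pow(3, Rational(1, 2)))) ≈ Add(-44.000, Mul(-19.053, I))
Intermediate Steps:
a = 4 (a = Pow(-2, 2) = 4)
Mul(-11, Add(Function('l')(-4), a)) = Mul(-11, Add(Pow(Add(1, -4), Rational(1, 2)), 4)) = Mul(-11, Add(Pow(-3, Rational(1, 2)), 4)) = Mul(-11, Add(Mul(I, Pow(3, Rational(1, 2))), 4)) = Mul(-11, Add(4, Mul(I, Pow(3, Rational(1, 2))))) = Add(-44, Mul(-11, I, Pow(3, Rational(1, 2))))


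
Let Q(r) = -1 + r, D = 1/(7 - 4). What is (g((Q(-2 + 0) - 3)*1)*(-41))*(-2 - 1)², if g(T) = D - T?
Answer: -2337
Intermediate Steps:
D = ⅓ (D = 1/3 = ⅓ ≈ 0.33333)
g(T) = ⅓ - T
(g((Q(-2 + 0) - 3)*1)*(-41))*(-2 - 1)² = ((⅓ - ((-1 + (-2 + 0)) - 3))*(-41))*(-2 - 1)² = ((⅓ - ((-1 - 2) - 3))*(-41))*(-3)² = ((⅓ - (-3 - 3))*(-41))*9 = ((⅓ - (-6))*(-41))*9 = ((⅓ - 1*(-6))*(-41))*9 = ((⅓ + 6)*(-41))*9 = ((19/3)*(-41))*9 = -779/3*9 = -2337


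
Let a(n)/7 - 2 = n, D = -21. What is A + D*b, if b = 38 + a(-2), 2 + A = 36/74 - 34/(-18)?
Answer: -265609/333 ≈ -797.63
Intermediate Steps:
a(n) = 14 + 7*n
A = 125/333 (A = -2 + (36/74 - 34/(-18)) = -2 + (36*(1/74) - 34*(-1/18)) = -2 + (18/37 + 17/9) = -2 + 791/333 = 125/333 ≈ 0.37538)
b = 38 (b = 38 + (14 + 7*(-2)) = 38 + (14 - 14) = 38 + 0 = 38)
A + D*b = 125/333 - 21*38 = 125/333 - 798 = -265609/333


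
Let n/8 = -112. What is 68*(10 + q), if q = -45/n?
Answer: 153085/224 ≈ 683.42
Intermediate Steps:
n = -896 (n = 8*(-112) = -896)
q = 45/896 (q = -45/(-896) = -45*(-1/896) = 45/896 ≈ 0.050223)
68*(10 + q) = 68*(10 + 45/896) = 68*(9005/896) = 153085/224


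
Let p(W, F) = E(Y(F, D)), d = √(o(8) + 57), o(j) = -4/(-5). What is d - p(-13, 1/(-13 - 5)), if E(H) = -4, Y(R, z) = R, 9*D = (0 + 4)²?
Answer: 4 + 17*√5/5 ≈ 11.603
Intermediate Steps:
D = 16/9 (D = (0 + 4)²/9 = (⅑)*4² = (⅑)*16 = 16/9 ≈ 1.7778)
o(j) = ⅘ (o(j) = -4*(-⅕) = ⅘)
d = 17*√5/5 (d = √(⅘ + 57) = √(289/5) = 17*√5/5 ≈ 7.6026)
p(W, F) = -4
d - p(-13, 1/(-13 - 5)) = 17*√5/5 - 1*(-4) = 17*√5/5 + 4 = 4 + 17*√5/5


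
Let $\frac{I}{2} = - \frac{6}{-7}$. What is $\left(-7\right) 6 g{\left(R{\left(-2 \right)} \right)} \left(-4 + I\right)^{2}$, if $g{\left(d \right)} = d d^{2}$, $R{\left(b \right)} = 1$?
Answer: $- \frac{1536}{7} \approx -219.43$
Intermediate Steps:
$g{\left(d \right)} = d^{3}$
$I = \frac{12}{7}$ ($I = 2 \left(- \frac{6}{-7}\right) = 2 \left(\left(-6\right) \left(- \frac{1}{7}\right)\right) = 2 \cdot \frac{6}{7} = \frac{12}{7} \approx 1.7143$)
$\left(-7\right) 6 g{\left(R{\left(-2 \right)} \right)} \left(-4 + I\right)^{2} = \left(-7\right) 6 \cdot 1^{3} \left(-4 + \frac{12}{7}\right)^{2} = \left(-42\right) 1 \left(- \frac{16}{7}\right)^{2} = \left(-42\right) \frac{256}{49} = - \frac{1536}{7}$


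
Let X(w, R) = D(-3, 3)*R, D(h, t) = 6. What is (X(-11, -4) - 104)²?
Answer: 16384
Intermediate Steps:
X(w, R) = 6*R
(X(-11, -4) - 104)² = (6*(-4) - 104)² = (-24 - 104)² = (-128)² = 16384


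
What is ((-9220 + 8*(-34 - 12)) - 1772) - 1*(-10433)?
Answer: -927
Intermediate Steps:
((-9220 + 8*(-34 - 12)) - 1772) - 1*(-10433) = ((-9220 + 8*(-46)) - 1772) + 10433 = ((-9220 - 368) - 1772) + 10433 = (-9588 - 1772) + 10433 = -11360 + 10433 = -927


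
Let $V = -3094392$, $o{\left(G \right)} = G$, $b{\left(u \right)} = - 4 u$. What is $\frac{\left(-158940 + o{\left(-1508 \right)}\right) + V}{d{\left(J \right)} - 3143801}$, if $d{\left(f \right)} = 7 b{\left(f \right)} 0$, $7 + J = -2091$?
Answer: $\frac{3254840}{3143801} \approx 1.0353$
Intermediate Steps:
$J = -2098$ ($J = -7 - 2091 = -2098$)
$d{\left(f \right)} = 0$ ($d{\left(f \right)} = 7 \left(- 4 f\right) 0 = - 28 f 0 = 0$)
$\frac{\left(-158940 + o{\left(-1508 \right)}\right) + V}{d{\left(J \right)} - 3143801} = \frac{\left(-158940 - 1508\right) - 3094392}{0 - 3143801} = \frac{-160448 - 3094392}{-3143801} = \left(-3254840\right) \left(- \frac{1}{3143801}\right) = \frac{3254840}{3143801}$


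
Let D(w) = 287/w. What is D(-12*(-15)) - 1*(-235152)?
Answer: 42327647/180 ≈ 2.3515e+5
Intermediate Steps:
D(-12*(-15)) - 1*(-235152) = 287/((-12*(-15))) - 1*(-235152) = 287/180 + 235152 = 42327647/180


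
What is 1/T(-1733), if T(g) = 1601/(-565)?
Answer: -565/1601 ≈ -0.35290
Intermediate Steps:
T(g) = -1601/565 (T(g) = 1601*(-1/565) = -1601/565)
1/T(-1733) = 1/(-1601/565) = -565/1601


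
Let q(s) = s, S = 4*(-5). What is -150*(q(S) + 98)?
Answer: -11700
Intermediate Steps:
S = -20
-150*(q(S) + 98) = -150*(-20 + 98) = -150*78 = -11700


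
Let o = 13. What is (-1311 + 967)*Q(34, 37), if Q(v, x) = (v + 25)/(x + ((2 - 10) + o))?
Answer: -10148/21 ≈ -483.24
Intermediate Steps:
Q(v, x) = (25 + v)/(5 + x) (Q(v, x) = (v + 25)/(x + ((2 - 10) + 13)) = (25 + v)/(x + (-8 + 13)) = (25 + v)/(x + 5) = (25 + v)/(5 + x))
(-1311 + 967)*Q(34, 37) = (-1311 + 967)*((25 + 34)/(5 + 37)) = -344*59/42 = -10148/21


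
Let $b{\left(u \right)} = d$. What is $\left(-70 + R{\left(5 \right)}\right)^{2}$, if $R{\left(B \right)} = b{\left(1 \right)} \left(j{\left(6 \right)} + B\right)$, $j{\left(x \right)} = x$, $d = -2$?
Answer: $8464$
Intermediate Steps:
$b{\left(u \right)} = -2$
$R{\left(B \right)} = -12 - 2 B$ ($R{\left(B \right)} = - 2 \left(6 + B\right) = -12 - 2 B$)
$\left(-70 + R{\left(5 \right)}\right)^{2} = \left(-70 - 22\right)^{2} = \left(-92\right)^{2} = 8464$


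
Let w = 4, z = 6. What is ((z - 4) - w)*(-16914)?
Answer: 33828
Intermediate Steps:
((z - 4) - w)*(-16914) = ((6 - 4) - 1*4)*(-16914) = (2 - 4)*(-16914) = -2*(-16914) = 33828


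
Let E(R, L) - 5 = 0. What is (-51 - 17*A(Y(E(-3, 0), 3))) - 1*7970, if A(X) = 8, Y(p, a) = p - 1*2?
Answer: -8157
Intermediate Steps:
E(R, L) = 5 (E(R, L) = 5 + 0 = 5)
Y(p, a) = -2 + p (Y(p, a) = p - 2 = -2 + p)
(-51 - 17*A(Y(E(-3, 0), 3))) - 1*7970 = (-51 - 17*8) - 1*7970 = (-51 - 136) - 7970 = -187 - 7970 = -8157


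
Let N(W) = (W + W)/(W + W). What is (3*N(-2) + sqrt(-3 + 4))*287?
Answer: 1148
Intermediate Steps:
N(W) = 1 (N(W) = (2*W)/((2*W)) = (2*W)*(1/(2*W)) = 1)
(3*N(-2) + sqrt(-3 + 4))*287 = (3*1 + sqrt(-3 + 4))*287 = (3 + sqrt(1))*287 = (3 + 1)*287 = 4*287 = 1148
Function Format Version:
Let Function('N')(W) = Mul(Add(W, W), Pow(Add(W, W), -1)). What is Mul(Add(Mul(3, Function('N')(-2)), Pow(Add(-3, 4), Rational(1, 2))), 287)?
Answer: 1148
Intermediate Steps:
Function('N')(W) = 1 (Function('N')(W) = Mul(Mul(2, W), Pow(Mul(2, W), -1)) = Mul(Mul(2, W), Mul(Rational(1, 2), Pow(W, -1))) = 1)
Mul(Add(Mul(3, Function('N')(-2)), Pow(Add(-3, 4), Rational(1, 2))), 287) = Mul(Add(Mul(3, 1), Pow(Add(-3, 4), Rational(1, 2))), 287) = Mul(Add(3, Pow(1, Rational(1, 2))), 287) = Mul(Add(3, 1), 287) = Mul(4, 287) = 1148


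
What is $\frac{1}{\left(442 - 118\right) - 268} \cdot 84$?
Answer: $\frac{3}{2} \approx 1.5$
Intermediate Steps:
$\frac{1}{\left(442 - 118\right) - 268} \cdot 84 = \frac{1}{324 - 268} \cdot 84 = \frac{1}{56} \cdot 84 = \frac{3}{2}$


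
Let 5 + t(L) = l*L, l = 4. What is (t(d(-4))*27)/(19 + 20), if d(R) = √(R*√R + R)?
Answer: -45/13 + 72*√(-1 - 2*I)/13 ≈ 0.89253 - 7.045*I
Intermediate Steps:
d(R) = √(R + R^(3/2)) (d(R) = √(R^(3/2) + R) = √(R + R^(3/2)))
t(L) = -5 + 4*L
(t(d(-4))*27)/(19 + 20) = ((-5 + 4*√(-4 + (-4)^(3/2)))*27)/(19 + 20) = ((-5 + 4*√(-4 - 8*I))*27)/39 = (-135 + 108*√(-4 - 8*I))*(1/39) = -45/13 + 36*√(-4 - 8*I)/13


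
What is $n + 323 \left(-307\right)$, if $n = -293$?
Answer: $-99454$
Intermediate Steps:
$n + 323 \left(-307\right) = -293 + 323 \left(-307\right) = -293 - 99161 = -99454$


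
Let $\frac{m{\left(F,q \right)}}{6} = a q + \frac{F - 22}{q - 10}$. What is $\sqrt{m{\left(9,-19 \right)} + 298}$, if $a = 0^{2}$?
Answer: $\frac{4 \sqrt{15805}}{29} \approx 17.34$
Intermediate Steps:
$a = 0$
$m{\left(F,q \right)} = \frac{6 \left(-22 + F\right)}{-10 + q}$ ($m{\left(F,q \right)} = 6 \left(0 q + \frac{F - 22}{q - 10}\right) = 6 \left(0 + \frac{-22 + F}{-10 + q}\right) = 6 \frac{-22 + F}{-10 + q} = \frac{6 \left(-22 + F\right)}{-10 + q}$)
$\sqrt{m{\left(9,-19 \right)} + 298} = \sqrt{\frac{6 \left(-22 + 9\right)}{-10 - 19} + 298} = \sqrt{6 \frac{1}{-29} \left(-13\right) + 298} = \sqrt{6 \left(- \frac{1}{29}\right) \left(-13\right) + 298} = \sqrt{\frac{78}{29} + 298} = \sqrt{\frac{8720}{29}} = \frac{4 \sqrt{15805}}{29}$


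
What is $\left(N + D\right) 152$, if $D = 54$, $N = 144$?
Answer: $30096$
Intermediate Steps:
$\left(N + D\right) 152 = \left(144 + 54\right) 152 = 198 \cdot 152 = 30096$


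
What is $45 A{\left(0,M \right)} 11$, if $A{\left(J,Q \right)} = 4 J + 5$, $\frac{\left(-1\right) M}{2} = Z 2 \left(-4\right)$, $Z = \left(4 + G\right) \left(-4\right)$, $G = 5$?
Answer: $2475$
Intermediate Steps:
$Z = -36$ ($Z = \left(4 + 5\right) \left(-4\right) = 9 \left(-4\right) = -36$)
$M = -576$ ($M = - 2 \left(-36\right) 2 \left(-4\right) = - 2 \left(\left(-72\right) \left(-4\right)\right) = \left(-2\right) 288 = -576$)
$A{\left(J,Q \right)} = 5 + 4 J$
$45 A{\left(0,M \right)} 11 = 45 \left(5 + 4 \cdot 0\right) 11 = 45 \left(5 + 0\right) 11 = 45 \cdot 5 \cdot 11 = 225 \cdot 11 = 2475$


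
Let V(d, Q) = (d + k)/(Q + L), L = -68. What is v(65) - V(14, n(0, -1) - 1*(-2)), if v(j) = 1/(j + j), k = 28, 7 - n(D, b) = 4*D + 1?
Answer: 46/65 ≈ 0.70769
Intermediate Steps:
n(D, b) = 6 - 4*D (n(D, b) = 7 - (4*D + 1) = 7 - (1 + 4*D) = 7 + (-1 - 4*D) = 6 - 4*D)
v(j) = 1/(2*j)
V(d, Q) = (28 + d)/(-68 + Q) (V(d, Q) = (d + 28)/(Q - 68) = (28 + d)/(-68 + Q))
v(65) - V(14, n(0, -1) - 1*(-2)) = (½)/65 - (28 + 14)/(-68 + ((6 - 4*0) - 1*(-2))) = (½)*(1/65) - 42/(-68 + ((6 + 0) + 2)) = 1/130 - 42/(-68 + (6 + 2)) = 1/130 - 42/(-68 + 8) = 1/130 - 42/(-60) = 1/130 - (-1)*42/60 = 1/130 - 1*(-7/10) = 1/130 + 7/10 = 46/65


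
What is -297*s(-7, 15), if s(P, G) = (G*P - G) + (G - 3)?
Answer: 32076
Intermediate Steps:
s(P, G) = -3 + G*P (s(P, G) = (-G + G*P) + (-3 + G) = -3 + G*P)
-297*s(-7, 15) = -297*(-3 + 15*(-7)) = -297*(-3 - 105) = -297*(-108) = 32076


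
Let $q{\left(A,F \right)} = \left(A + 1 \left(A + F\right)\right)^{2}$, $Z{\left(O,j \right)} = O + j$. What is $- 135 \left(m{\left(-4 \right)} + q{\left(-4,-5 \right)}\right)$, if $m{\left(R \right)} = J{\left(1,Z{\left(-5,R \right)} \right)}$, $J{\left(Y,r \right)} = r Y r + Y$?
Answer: $-33885$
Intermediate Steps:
$q{\left(A,F \right)} = \left(F + 2 A\right)^{2}$ ($q{\left(A,F \right)} = \left(A + \left(A + F\right)\right)^{2} = \left(F + 2 A\right)^{2}$)
$J{\left(Y,r \right)} = Y + Y r^{2}$ ($J{\left(Y,r \right)} = Y r r + Y = Y r^{2} + Y = Y + Y r^{2}$)
$m{\left(R \right)} = 1 + \left(-5 + R\right)^{2}$ ($m{\left(R \right)} = 1 \left(1 + \left(-5 + R\right)^{2}\right) = 1 + \left(-5 + R\right)^{2}$)
$- 135 \left(m{\left(-4 \right)} + q{\left(-4,-5 \right)}\right) = - 135 \left(\left(1 + \left(-5 - 4\right)^{2}\right) + \left(-5 + 2 \left(-4\right)\right)^{2}\right) = - 135 \left(\left(1 + \left(-9\right)^{2}\right) + \left(-5 - 8\right)^{2}\right) = - 135 \left(\left(1 + 81\right) + \left(-13\right)^{2}\right) = - 135 \left(82 + 169\right) = \left(-135\right) 251 = -33885$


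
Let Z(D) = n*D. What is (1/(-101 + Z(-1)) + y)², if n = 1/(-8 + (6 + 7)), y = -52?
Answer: 692584489/256036 ≈ 2705.0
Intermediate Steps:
n = ⅕ (n = 1/(-8 + 13) = 1/5 = ⅕ ≈ 0.20000)
Z(D) = D/5
(1/(-101 + Z(-1)) + y)² = (1/(-101 + (⅕)*(-1)) - 52)² = (1/(-101 - ⅕) - 52)² = (1/(-506/5) - 52)² = (-5/506 - 52)² = (-26317/506)² = 692584489/256036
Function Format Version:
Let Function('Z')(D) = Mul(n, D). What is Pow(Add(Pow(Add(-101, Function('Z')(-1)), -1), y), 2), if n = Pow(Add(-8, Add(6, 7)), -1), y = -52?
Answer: Rational(692584489, 256036) ≈ 2705.0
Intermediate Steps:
n = Rational(1, 5) (n = Pow(Add(-8, 13), -1) = Pow(5, -1) = Rational(1, 5) ≈ 0.20000)
Function('Z')(D) = Mul(Rational(1, 5), D)
Pow(Add(Pow(Add(-101, Function('Z')(-1)), -1), y), 2) = Pow(Add(Pow(Add(-101, Mul(Rational(1, 5), -1)), -1), -52), 2) = Pow(Add(Pow(Add(-101, Rational(-1, 5)), -1), -52), 2) = Pow(Add(Pow(Rational(-506, 5), -1), -52), 2) = Pow(Add(Rational(-5, 506), -52), 2) = Pow(Rational(-26317, 506), 2) = Rational(692584489, 256036)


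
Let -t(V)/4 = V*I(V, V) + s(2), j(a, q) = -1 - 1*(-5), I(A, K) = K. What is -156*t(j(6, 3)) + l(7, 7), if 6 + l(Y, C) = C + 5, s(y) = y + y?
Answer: 12486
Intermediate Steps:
s(y) = 2*y
j(a, q) = 4 (j(a, q) = -1 + 5 = 4)
l(Y, C) = -1 + C (l(Y, C) = -6 + (C + 5) = -6 + (5 + C) = -1 + C)
t(V) = -16 - 4*V² (t(V) = -4*(V*V + 2*2) = -4*(V² + 4) = -4*(4 + V²) = -16 - 4*V²)
-156*t(j(6, 3)) + l(7, 7) = -156*(-16 - 4*4²) + (-1 + 7) = -156*(-16 - 4*16) + 6 = -156*(-16 - 64) + 6 = -156*(-80) + 6 = 12480 + 6 = 12486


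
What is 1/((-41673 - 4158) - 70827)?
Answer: -1/116658 ≈ -8.5721e-6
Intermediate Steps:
1/((-41673 - 4158) - 70827) = 1/(-45831 - 70827) = 1/(-116658) = -1/116658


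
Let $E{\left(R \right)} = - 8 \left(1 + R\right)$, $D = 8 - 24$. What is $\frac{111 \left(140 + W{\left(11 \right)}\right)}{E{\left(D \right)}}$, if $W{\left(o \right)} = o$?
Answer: $\frac{5587}{40} \approx 139.68$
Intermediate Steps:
$D = -16$ ($D = 8 - 24 = -16$)
$E{\left(R \right)} = -8 - 8 R$
$\frac{111 \left(140 + W{\left(11 \right)}\right)}{E{\left(D \right)}} = \frac{111 \left(140 + 11\right)}{-8 - -128} = \frac{111 \cdot 151}{-8 + 128} = \frac{16761}{120} = 16761 \cdot \frac{1}{120} = \frac{5587}{40}$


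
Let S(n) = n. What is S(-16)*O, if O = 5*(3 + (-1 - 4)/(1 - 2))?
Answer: -640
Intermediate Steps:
O = 40 (O = 5*(3 - 5/(-1)) = 5*(3 - 5*(-1)) = 5*(3 + 5) = 5*8 = 40)
S(-16)*O = -16*40 = -640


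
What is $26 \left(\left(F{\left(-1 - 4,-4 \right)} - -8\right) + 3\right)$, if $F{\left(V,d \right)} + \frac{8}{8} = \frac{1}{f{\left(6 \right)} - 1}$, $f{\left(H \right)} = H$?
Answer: $\frac{1326}{5} \approx 265.2$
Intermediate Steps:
$F{\left(V,d \right)} = - \frac{4}{5}$ ($F{\left(V,d \right)} = -1 + \frac{1}{6 - 1} = -1 + \frac{1}{5} = - \frac{4}{5}$)
$26 \left(\left(F{\left(-1 - 4,-4 \right)} - -8\right) + 3\right) = 26 \left(\left(- \frac{4}{5} - -8\right) + 3\right) = 26 \left(\left(- \frac{4}{5} + 8\right) + 3\right) = 26 \left(\frac{36}{5} + 3\right) = 26 \cdot \frac{51}{5} = \frac{1326}{5}$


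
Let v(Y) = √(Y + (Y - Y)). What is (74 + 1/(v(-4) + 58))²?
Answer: (124645 - I)²/2835856 ≈ 5478.5 - 0.087906*I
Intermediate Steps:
v(Y) = √Y (v(Y) = √(Y + 0) = √Y)
(74 + 1/(v(-4) + 58))² = (74 + 1/(√(-4) + 58))² = (74 + 1/(2*I + 58))² = (74 + 1/(58 + 2*I))² = (74 + (58 - 2*I)/3368)²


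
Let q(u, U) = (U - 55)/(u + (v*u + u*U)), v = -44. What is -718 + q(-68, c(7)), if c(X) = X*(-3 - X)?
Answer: -5517237/7684 ≈ -718.02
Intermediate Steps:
q(u, U) = (-55 + U)/(-43*u + U*u) (q(u, U) = (U - 55)/(u + (-44*u + u*U)) = (-55 + U)/(u + (-44*u + U*u)) = (-55 + U)/(-43*u + U*u))
-718 + q(-68, c(7)) = -718 + (-55 - 1*7*(3 + 7))/((-68)*(-43 - 1*7*(3 + 7))) = -718 - (-55 - 1*7*10)/(68*(-43 - 1*7*10)) = -718 - (-55 - 70)/(68*(-43 - 70)) = -718 - 1/68*(-125)/(-113) = -718 - 1/68*(-1/113)*(-125) = -718 - 125/7684 = -5517237/7684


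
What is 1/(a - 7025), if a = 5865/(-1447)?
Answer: -1447/10171040 ≈ -0.00014227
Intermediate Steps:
a = -5865/1447 (a = 5865*(-1/1447) = -5865/1447 ≈ -4.0532)
1/(a - 7025) = 1/(-5865/1447 - 7025) = 1/(-10171040/1447) = -1447/10171040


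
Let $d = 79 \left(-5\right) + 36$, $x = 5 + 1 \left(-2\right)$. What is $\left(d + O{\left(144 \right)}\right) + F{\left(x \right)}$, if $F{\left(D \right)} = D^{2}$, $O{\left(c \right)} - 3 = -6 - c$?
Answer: $-497$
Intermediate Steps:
$O{\left(c \right)} = -3 - c$ ($O{\left(c \right)} = 3 - \left(6 + c\right) = -3 - c$)
$x = 3$ ($x = 5 - 2 = 3$)
$d = -359$ ($d = -395 + 36 = -359$)
$\left(d + O{\left(144 \right)}\right) + F{\left(x \right)} = \left(-359 - 147\right) + 3^{2} = \left(-359 - 147\right) + 9 = -506 + 9 = -497$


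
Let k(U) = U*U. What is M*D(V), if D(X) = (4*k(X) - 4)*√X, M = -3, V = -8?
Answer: -1512*I*√2 ≈ -2138.3*I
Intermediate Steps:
k(U) = U²
D(X) = √X*(-4 + 4*X²) (D(X) = (4*X² - 4)*√X = (-4 + 4*X²)*√X = √X*(-4 + 4*X²))
M*D(V) = -12*√(-8)*(-1 + (-8)²) = -12*2*I*√2*(-1 + 64) = -12*2*I*√2*63 = -1512*I*√2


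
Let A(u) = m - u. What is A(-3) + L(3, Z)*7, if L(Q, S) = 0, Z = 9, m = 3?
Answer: 6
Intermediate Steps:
A(u) = 3 - u
A(-3) + L(3, Z)*7 = (3 - 1*(-3)) + 0*7 = (3 + 3) + 0 = 6 + 0 = 6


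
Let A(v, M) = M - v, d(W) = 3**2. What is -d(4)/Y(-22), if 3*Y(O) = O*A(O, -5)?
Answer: 27/374 ≈ 0.072193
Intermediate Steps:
d(W) = 9
Y(O) = O*(-5 - O)/3 (Y(O) = (O*(-5 - O))/3 = O*(-5 - O)/3)
-d(4)/Y(-22) = -9/((-1/3*(-22)*(5 - 22))) = -9/((-1/3*(-22)*(-17))) = -9/(-374/3) = -9*(-3)/374 = -1*(-27/374) = 27/374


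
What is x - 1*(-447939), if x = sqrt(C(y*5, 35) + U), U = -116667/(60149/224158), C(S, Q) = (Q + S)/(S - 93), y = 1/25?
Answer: 447939 + I*sqrt(1322900131540600393)/1744321 ≈ 4.4794e+5 + 659.38*I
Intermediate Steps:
y = 1/25 ≈ 0.040000
C(S, Q) = (Q + S)/(-93 + S)
U = -26151841386/60149 (U = -116667/(60149*(1/224158)) = -116667/60149/224158 = -116667*224158/60149 = -26151841386/60149 ≈ -4.3478e+5)
x = I*sqrt(1322900131540600393)/1744321 (x = sqrt((35 + (1/25)*5)/(-93 + (1/25)*5) - 26151841386/60149) = sqrt((35 + 1/5)/(-93 + 1/5) - 26151841386/60149) = sqrt((176/5)/(-464/5) - 26151841386/60149) = sqrt(-5/464*176/5 - 26151841386/60149) = sqrt(-11/29 - 26151841386/60149) = sqrt(-758404061833/1744321) = I*sqrt(1322900131540600393)/1744321 ≈ 659.38*I)
x - 1*(-447939) = I*sqrt(1322900131540600393)/1744321 - 1*(-447939) = I*sqrt(1322900131540600393)/1744321 + 447939 = 447939 + I*sqrt(1322900131540600393)/1744321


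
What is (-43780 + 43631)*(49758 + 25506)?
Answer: -11214336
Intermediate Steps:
(-43780 + 43631)*(49758 + 25506) = -149*75264 = -11214336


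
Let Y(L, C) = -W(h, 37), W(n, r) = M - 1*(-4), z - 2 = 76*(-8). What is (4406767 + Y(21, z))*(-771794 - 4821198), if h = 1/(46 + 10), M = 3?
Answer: -24646973425920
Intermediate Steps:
z = -606 (z = 2 + 76*(-8) = 2 - 608 = -606)
h = 1/56 ≈ 0.017857
W(n, r) = 7 (W(n, r) = 3 - 1*(-4) = 3 + 4 = 7)
Y(L, C) = -7 (Y(L, C) = -1*7 = -7)
(4406767 + Y(21, z))*(-771794 - 4821198) = (4406767 - 7)*(-771794 - 4821198) = 4406760*(-5592992) = -24646973425920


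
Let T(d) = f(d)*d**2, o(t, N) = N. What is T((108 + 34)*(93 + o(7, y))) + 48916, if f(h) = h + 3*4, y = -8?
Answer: 1760165010716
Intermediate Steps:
f(h) = 12 + h (f(h) = h + 12 = 12 + h)
T(d) = d**2*(12 + d) (T(d) = (12 + d)*d**2 = d**2*(12 + d))
T((108 + 34)*(93 + o(7, y))) + 48916 = ((108 + 34)*(93 - 8))**2*(12 + (108 + 34)*(93 - 8)) + 48916 = (142*85)**2*(12 + 142*85) + 48916 = 12070**2*(12 + 12070) + 48916 = 145684900*12082 + 48916 = 1760164961800 + 48916 = 1760165010716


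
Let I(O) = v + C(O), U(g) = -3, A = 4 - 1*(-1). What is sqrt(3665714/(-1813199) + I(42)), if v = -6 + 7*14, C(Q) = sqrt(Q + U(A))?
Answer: sqrt(295820867492206 + 3287690613601*sqrt(39))/1813199 ≈ 9.8093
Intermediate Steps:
A = 5 (A = 4 + 1 = 5)
C(Q) = sqrt(-3 + Q) (C(Q) = sqrt(Q - 3) = sqrt(-3 + Q))
v = 92 (v = -6 + 98 = 92)
I(O) = 92 + sqrt(-3 + O)
sqrt(3665714/(-1813199) + I(42)) = sqrt(3665714/(-1813199) + (92 + sqrt(-3 + 42))) = sqrt(3665714*(-1/1813199) + (92 + sqrt(39))) = sqrt(-3665714/1813199 + (92 + sqrt(39))) = sqrt(163148594/1813199 + sqrt(39))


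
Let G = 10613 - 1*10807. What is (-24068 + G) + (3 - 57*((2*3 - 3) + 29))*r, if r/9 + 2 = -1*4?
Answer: 74072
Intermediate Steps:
r = -54 (r = -18 + 9*(-1*4) = -18 + 9*(-4) = -18 - 36 = -54)
G = -194 (G = 10613 - 10807 = -194)
(-24068 + G) + (3 - 57*((2*3 - 3) + 29))*r = (-24068 - 194) + (3 - 57*((2*3 - 3) + 29))*(-54) = -24262 + (3 - 57*((6 - 3) + 29))*(-54) = -24262 + (3 - 57*(3 + 29))*(-54) = -24262 + (3 - 57*32)*(-54) = -24262 + (3 - 1824)*(-54) = -24262 - 1821*(-54) = -24262 + 98334 = 74072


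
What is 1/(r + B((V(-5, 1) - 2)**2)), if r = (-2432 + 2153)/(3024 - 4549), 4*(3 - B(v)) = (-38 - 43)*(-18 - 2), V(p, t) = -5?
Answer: -1525/612771 ≈ -0.0024887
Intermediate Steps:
B(v) = -402 (B(v) = 3 - (-38 - 43)*(-18 - 2)/4 = 3 - (-81)*(-20)/4 = 3 - 1/4*1620 = 3 - 405 = -402)
r = 279/1525 (r = -279/(-1525) = -279*(-1/1525) = 279/1525 ≈ 0.18295)
1/(r + B((V(-5, 1) - 2)**2)) = 1/(279/1525 - 402) = 1/(-612771/1525) = -1525/612771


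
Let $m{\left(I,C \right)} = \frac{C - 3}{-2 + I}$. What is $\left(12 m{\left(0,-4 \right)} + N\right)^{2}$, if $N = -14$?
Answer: $784$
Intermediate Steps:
$m{\left(I,C \right)} = \frac{-3 + C}{-2 + I}$
$\left(12 m{\left(0,-4 \right)} + N\right)^{2} = \left(12 \frac{-3 - 4}{-2 + 0} - 14\right)^{2} = \left(12 \frac{1}{-2} \left(-7\right) - 14\right)^{2} = \left(12 \left(\left(- \frac{1}{2}\right) \left(-7\right)\right) - 14\right)^{2} = \left(12 \cdot \frac{7}{2} - 14\right)^{2} = \left(42 - 14\right)^{2} = 28^{2} = 784$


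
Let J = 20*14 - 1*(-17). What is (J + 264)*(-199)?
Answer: -111639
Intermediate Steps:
J = 297 (J = 280 + 17 = 297)
(J + 264)*(-199) = (297 + 264)*(-199) = 561*(-199) = -111639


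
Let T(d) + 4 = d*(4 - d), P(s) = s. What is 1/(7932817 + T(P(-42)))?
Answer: 1/7930881 ≈ 1.2609e-7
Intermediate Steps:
T(d) = -4 + d*(4 - d)
1/(7932817 + T(P(-42))) = 1/(7932817 + (-4 - 1*(-42)² + 4*(-42))) = 1/(7932817 + (-4 - 1*1764 - 168)) = 1/(7932817 + (-4 - 1764 - 168)) = 1/(7932817 - 1936) = 1/7930881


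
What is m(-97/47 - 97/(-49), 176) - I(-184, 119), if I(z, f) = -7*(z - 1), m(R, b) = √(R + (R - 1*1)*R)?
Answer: -2982191/2303 ≈ -1294.9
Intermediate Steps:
m(R, b) = √(R + R*(-1 + R)) (m(R, b) = √(R + (R - 1)*R) = √(R + (-1 + R)*R) = √(R + R*(-1 + R)))
I(z, f) = 7 - 7*z (I(z, f) = -7*(-1 + z) = 7 - 7*z)
m(-97/47 - 97/(-49), 176) - I(-184, 119) = √((-97/47 - 97/(-49))²) - (7 - 7*(-184)) = √((-97*1/47 - 97*(-1/49))²) - (7 + 1288) = √((-97/47 + 97/49)²) - 1*1295 = √((-194/2303)²) - 1295 = √(37636/5303809) - 1295 = 194/2303 - 1295 = -2982191/2303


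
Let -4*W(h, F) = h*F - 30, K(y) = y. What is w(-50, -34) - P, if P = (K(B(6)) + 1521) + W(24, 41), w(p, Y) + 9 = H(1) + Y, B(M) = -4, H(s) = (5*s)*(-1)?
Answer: -2653/2 ≈ -1326.5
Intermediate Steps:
H(s) = -5*s
w(p, Y) = -14 + Y (w(p, Y) = -9 + (-5*1 + Y) = -9 + (-5 + Y) = -14 + Y)
W(h, F) = 15/2 - F*h/4 (W(h, F) = -(h*F - 30)/4 = -(F*h - 30)/4 = -(-30 + F*h)/4 = 15/2 - F*h/4)
P = 2557/2 (P = (-4 + 1521) + (15/2 - 1/4*41*24) = 1517 + (15/2 - 246) = 1517 - 477/2 = 2557/2 ≈ 1278.5)
w(-50, -34) - P = (-14 - 34) - 1*2557/2 = -48 - 2557/2 = -2653/2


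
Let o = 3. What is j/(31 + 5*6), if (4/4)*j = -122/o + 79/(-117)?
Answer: -4837/7137 ≈ -0.67774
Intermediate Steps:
j = -4837/117 (j = -122/3 + 79/(-117) = -122*⅓ + 79*(-1/117) = -122/3 - 79/117 = -4837/117 ≈ -41.342)
j/(31 + 5*6) = -4837/117/(31 + 5*6) = -4837/117/(31 + 30) = -4837/117/61 = (1/61)*(-4837/117) = -4837/7137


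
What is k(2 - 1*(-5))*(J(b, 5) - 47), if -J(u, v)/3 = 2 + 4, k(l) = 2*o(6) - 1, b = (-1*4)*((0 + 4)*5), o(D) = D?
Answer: -715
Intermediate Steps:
b = -80 (b = -16*5 = -4*20 = -80)
k(l) = 11 (k(l) = 2*6 - 1 = 12 - 1 = 11)
J(u, v) = -18 (J(u, v) = -3*(2 + 4) = -3*6 = -18)
k(2 - 1*(-5))*(J(b, 5) - 47) = 11*(-18 - 47) = 11*(-65) = -715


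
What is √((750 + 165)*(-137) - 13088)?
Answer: I*√138443 ≈ 372.08*I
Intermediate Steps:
√((750 + 165)*(-137) - 13088) = √(915*(-137) - 13088) = √(-125355 - 13088) = √(-138443) = I*√138443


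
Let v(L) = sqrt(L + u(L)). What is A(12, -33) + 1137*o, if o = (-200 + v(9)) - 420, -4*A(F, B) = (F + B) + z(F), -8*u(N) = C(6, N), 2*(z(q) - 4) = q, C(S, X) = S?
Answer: -2819749/4 + 1137*sqrt(33)/2 ≈ -7.0167e+5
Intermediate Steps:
z(q) = 4 + q/2
u(N) = -3/4 (u(N) = -1/8*6 = -3/4)
v(L) = sqrt(-3/4 + L) (v(L) = sqrt(L - 3/4) = sqrt(-3/4 + L))
A(F, B) = -1 - 3*F/8 - B/4 (A(F, B) = -((F + B) + (4 + F/2))/4 = -((B + F) + (4 + F/2))/4 = -(4 + B + 3*F/2)/4 = -1 - 3*F/8 - B/4)
o = -620 + sqrt(33)/2 (o = (-200 + sqrt(-3 + 4*9)/2) - 420 = (-200 + sqrt(-3 + 36)/2) - 420 = (-200 + sqrt(33)/2) - 420 = -620 + sqrt(33)/2 ≈ -617.13)
A(12, -33) + 1137*o = (-1 - 3/8*12 - 1/4*(-33)) + 1137*(-620 + sqrt(33)/2) = (-1 - 9/2 + 33/4) + (-704940 + 1137*sqrt(33)/2) = 11/4 + (-704940 + 1137*sqrt(33)/2) = -2819749/4 + 1137*sqrt(33)/2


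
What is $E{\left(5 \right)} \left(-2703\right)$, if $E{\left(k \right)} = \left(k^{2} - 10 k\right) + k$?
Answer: $54060$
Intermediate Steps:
$E{\left(k \right)} = k^{2} - 9 k$
$E{\left(5 \right)} \left(-2703\right) = 5 \left(-9 + 5\right) \left(-2703\right) = 5 \left(-4\right) \left(-2703\right) = \left(-20\right) \left(-2703\right) = 54060$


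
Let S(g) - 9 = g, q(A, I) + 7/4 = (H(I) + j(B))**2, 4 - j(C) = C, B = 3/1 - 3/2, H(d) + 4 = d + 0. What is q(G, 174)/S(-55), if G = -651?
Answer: -59509/92 ≈ -646.84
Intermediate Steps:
H(d) = -4 + d (H(d) = -4 + (d + 0) = -4 + d)
B = 3/2 (B = 3*1 - 3*1/2 = 3 - 3/2 = 3/2 ≈ 1.5000)
j(C) = 4 - C
q(A, I) = -7/4 + (-3/2 + I)**2 (q(A, I) = -7/4 + ((-4 + I) + (4 - 1*3/2))**2 = -7/4 + ((-4 + I) + (4 - 3/2))**2 = -7/4 + ((-4 + I) + 5/2)**2 = -7/4 + (-3/2 + I)**2)
S(g) = 9 + g
q(G, 174)/S(-55) = (-7/4 + (-3 + 2*174)**2/4)/(9 - 55) = (-7/4 + (-3 + 348)**2/4)/(-46) = (-7/4 + (1/4)*345**2)*(-1/46) = (-7/4 + (1/4)*119025)*(-1/46) = (-7/4 + 119025/4)*(-1/46) = (59509/2)*(-1/46) = -59509/92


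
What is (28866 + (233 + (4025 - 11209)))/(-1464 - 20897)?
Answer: -21915/22361 ≈ -0.98005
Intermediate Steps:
(28866 + (233 + (4025 - 11209)))/(-1464 - 20897) = (28866 + (233 - 7184))/(-22361) = (28866 - 6951)*(-1/22361) = 21915*(-1/22361) = -21915/22361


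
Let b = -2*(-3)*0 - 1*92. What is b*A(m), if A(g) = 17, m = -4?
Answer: -1564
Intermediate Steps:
b = -92 (b = 6*0 - 92 = 0 - 92 = -92)
b*A(m) = -92*17 = -1564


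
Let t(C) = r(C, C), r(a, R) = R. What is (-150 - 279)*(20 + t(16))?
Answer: -15444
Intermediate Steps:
t(C) = C
(-150 - 279)*(20 + t(16)) = (-150 - 279)*(20 + 16) = -429*36 = -15444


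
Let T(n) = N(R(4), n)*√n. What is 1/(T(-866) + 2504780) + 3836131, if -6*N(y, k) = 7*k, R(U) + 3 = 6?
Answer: 108319414639700660113/28236630771913 - 9093*I*√866/56473261543826 ≈ 3.8361e+6 - 4.7383e-9*I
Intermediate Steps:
R(U) = 3 (R(U) = -3 + 6 = 3)
N(y, k) = -7*k/6
T(n) = -7*n^(3/2)/6 (T(n) = (-7*n/6)*√n = -7*n^(3/2)/6)
1/(T(-866) + 2504780) + 3836131 = 1/(-(-3031)*I*√866/3 + 2504780) + 3836131 = 1/(3031*I*√866/3 + 2504780) + 3836131 = 1/(2504780 + 3031*I*√866/3) + 3836131 = 3836131 + 1/(2504780 + 3031*I*√866/3)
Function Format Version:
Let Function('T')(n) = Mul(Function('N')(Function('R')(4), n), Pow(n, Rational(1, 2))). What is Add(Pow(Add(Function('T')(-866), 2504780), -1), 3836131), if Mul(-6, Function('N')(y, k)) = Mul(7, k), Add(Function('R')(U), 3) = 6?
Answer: Add(Rational(108319414639700660113, 28236630771913), Mul(Rational(-9093, 56473261543826), I, Pow(866, Rational(1, 2)))) ≈ Add(3.8361e+6, Mul(-4.7383e-9, I))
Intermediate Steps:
Function('R')(U) = 3 (Function('R')(U) = Add(-3, 6) = 3)
Function('N')(y, k) = Mul(Rational(-7, 6), k) (Function('N')(y, k) = Mul(Rational(-1, 6), Mul(7, k)) = Mul(Rational(-7, 6), k))
Function('T')(n) = Mul(Rational(-7, 6), Pow(n, Rational(3, 2))) (Function('T')(n) = Mul(Mul(Rational(-7, 6), n), Pow(n, Rational(1, 2))) = Mul(Rational(-7, 6), Pow(n, Rational(3, 2))))
Add(Pow(Add(Function('T')(-866), 2504780), -1), 3836131) = Add(Pow(Add(Mul(Rational(-7, 6), Pow(-866, Rational(3, 2))), 2504780), -1), 3836131) = Add(Pow(Add(Mul(Rational(-7, 6), Mul(-866, I, Pow(866, Rational(1, 2)))), 2504780), -1), 3836131) = Add(Pow(Add(Mul(Rational(3031, 3), I, Pow(866, Rational(1, 2))), 2504780), -1), 3836131) = Add(Pow(Add(2504780, Mul(Rational(3031, 3), I, Pow(866, Rational(1, 2)))), -1), 3836131) = Add(3836131, Pow(Add(2504780, Mul(Rational(3031, 3), I, Pow(866, Rational(1, 2)))), -1))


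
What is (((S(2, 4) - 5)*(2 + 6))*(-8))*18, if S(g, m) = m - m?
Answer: 5760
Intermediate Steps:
S(g, m) = 0
(((S(2, 4) - 5)*(2 + 6))*(-8))*18 = (((0 - 5)*(2 + 6))*(-8))*18 = (-5*8*(-8))*18 = -40*(-8)*18 = 320*18 = 5760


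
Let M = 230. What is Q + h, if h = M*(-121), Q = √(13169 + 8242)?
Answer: -27830 + 3*√2379 ≈ -27684.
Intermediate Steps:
Q = 3*√2379 (Q = √21411 = 3*√2379 ≈ 146.32)
h = -27830 (h = 230*(-121) = -27830)
Q + h = 3*√2379 - 27830 = -27830 + 3*√2379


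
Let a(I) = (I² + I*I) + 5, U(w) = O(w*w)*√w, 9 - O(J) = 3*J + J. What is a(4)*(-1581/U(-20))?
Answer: -1581*I*√5/430 ≈ -8.2215*I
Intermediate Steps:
O(J) = 9 - 4*J (O(J) = 9 - (3*J + J) = 9 - 4*J)
U(w) = √w*(9 - 4*w²) (U(w) = (9 - 4*w*w)*√w = (9 - 4*w²)*√w = √w*(9 - 4*w²))
a(I) = 5 + 2*I² (a(I) = (I² + I²) + 5 = 2*I² + 5 = 5 + 2*I²)
a(4)*(-1581/U(-20)) = (5 + 2*4²)*(-1581*(-I*√5/(10*(9 - 4*(-20)²)))) = (5 + 2*16)*(-1581*(-I*√5/(10*(9 - 4*400)))) = (5 + 32)*(-1581*(-I*√5/(10*(9 - 1600)))) = 37*(-1581*I*√5/15910) = -1581*I*√5/430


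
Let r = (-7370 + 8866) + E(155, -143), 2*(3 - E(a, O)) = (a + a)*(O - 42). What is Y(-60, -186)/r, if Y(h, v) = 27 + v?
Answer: -53/10058 ≈ -0.0052694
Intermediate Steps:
E(a, O) = 3 - a*(-42 + O) (E(a, O) = 3 - (a + a)*(O - 42)/2 = 3 - 2*a*(-42 + O)/2 = 3 - a*(-42 + O))
r = 30174 (r = (-7370 + 8866) + (3 + 42*155 - 1*(-143)*155) = 1496 + (3 + 6510 + 22165) = 1496 + 28678 = 30174)
Y(-60, -186)/r = (27 - 186)/30174 = -159*1/30174 = -53/10058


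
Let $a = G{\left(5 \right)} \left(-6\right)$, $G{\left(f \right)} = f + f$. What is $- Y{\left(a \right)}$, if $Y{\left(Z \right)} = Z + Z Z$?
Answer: $-3540$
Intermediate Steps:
$G{\left(f \right)} = 2 f$
$a = -60$ ($a = 2 \cdot 5 \left(-6\right) = 10 \left(-6\right) = -60$)
$Y{\left(Z \right)} = Z + Z^{2}$
$- Y{\left(a \right)} = - \left(-60\right) \left(1 - 60\right) = - \left(-60\right) \left(-59\right) = \left(-1\right) 3540 = -3540$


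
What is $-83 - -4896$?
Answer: $4813$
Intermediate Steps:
$-83 - -4896 = -83 + 4896 = 4813$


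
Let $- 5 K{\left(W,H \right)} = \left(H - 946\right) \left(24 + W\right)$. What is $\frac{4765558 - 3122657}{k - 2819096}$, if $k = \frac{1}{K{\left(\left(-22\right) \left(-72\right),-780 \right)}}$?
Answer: $- \frac{4559720578608}{7824141591163} \approx -0.58278$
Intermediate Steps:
$K{\left(W,H \right)} = - \frac{\left(-946 + H\right) \left(24 + W\right)}{5}$ ($K{\left(W,H \right)} = - \frac{\left(H - 946\right) \left(24 + W\right)}{5} = - \frac{\left(-946 + H\right) \left(24 + W\right)}{5}$)
$k = \frac{5}{2775408}$ ($k = \frac{1}{\frac{22704}{5} - -3744 + \frac{946 \left(\left(-22\right) \left(-72\right)\right)}{5} - - 156 \left(\left(-22\right) \left(-72\right)\right)} = \frac{1}{\frac{22704}{5} + 3744 + \frac{946}{5} \cdot 1584 - \left(-156\right) 1584} = \frac{1}{\frac{22704}{5} + 3744 + \frac{1498464}{5} + 247104} = \frac{1}{\frac{2775408}{5}} = \frac{5}{2775408} \approx 1.8015 \cdot 10^{-6}$)
$\frac{4765558 - 3122657}{k - 2819096} = \frac{4765558 - 3122657}{\frac{5}{2775408} - 2819096} = \frac{1642901}{- \frac{7824141591163}{2775408}} = 1642901 \left(- \frac{2775408}{7824141591163}\right) = - \frac{4559720578608}{7824141591163}$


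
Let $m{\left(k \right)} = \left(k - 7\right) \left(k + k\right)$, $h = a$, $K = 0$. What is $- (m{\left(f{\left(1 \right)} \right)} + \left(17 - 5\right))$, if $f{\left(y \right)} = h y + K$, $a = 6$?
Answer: $0$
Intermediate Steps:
$h = 6$
$f{\left(y \right)} = 6 y$ ($f{\left(y \right)} = 6 y + 0 = 6 y$)
$m{\left(k \right)} = 2 k \left(-7 + k\right)$ ($m{\left(k \right)} = \left(-7 + k\right) 2 k = 2 k \left(-7 + k\right)$)
$- (m{\left(f{\left(1 \right)} \right)} + \left(17 - 5\right)) = - (2 \cdot 6 \cdot 1 \left(-7 + 6 \cdot 1\right) + \left(17 - 5\right)) = - (2 \cdot 6 \left(-7 + 6\right) + \left(17 - 5\right)) = - (2 \cdot 6 \left(-1\right) + 12) = - (-12 + 12) = \left(-1\right) 0 = 0$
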